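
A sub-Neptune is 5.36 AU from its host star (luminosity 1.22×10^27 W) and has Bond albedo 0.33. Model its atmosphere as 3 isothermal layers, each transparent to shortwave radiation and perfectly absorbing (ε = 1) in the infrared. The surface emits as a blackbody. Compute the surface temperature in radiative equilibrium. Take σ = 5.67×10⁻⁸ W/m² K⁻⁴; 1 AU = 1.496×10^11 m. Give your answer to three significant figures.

206 K

d = 5.36 × 1.496×10^11 m = 8.019×10^11 m.
Flux at the orbit: S = L/(4πd²) = 1.22×10^27/(4π·(8.02×10^11)²) = 151.0 W/m².
The effective emission temperature is T_e = [S(1−α)/(4σ)]^¼ = 145.3 K.
Layer-by-layer balance gives σT_s⁴ = (N+1)σT_e⁴, so T_s = 4^¼·145.3 = 205.5 K.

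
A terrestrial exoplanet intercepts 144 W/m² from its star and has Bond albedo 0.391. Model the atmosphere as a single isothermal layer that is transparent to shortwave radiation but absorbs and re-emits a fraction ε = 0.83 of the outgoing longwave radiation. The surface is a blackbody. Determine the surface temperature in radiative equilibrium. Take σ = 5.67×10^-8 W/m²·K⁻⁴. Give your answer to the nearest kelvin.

160 K

At the top of the atmosphere, σT_e⁴ = S(1−α)/4 = 21.92 W/m², giving T_e = 140.2 K.
The surface balance (absorbed SW + ε·downward IR = σT_s⁴) with T_a⁴ = T_s⁴/2 reduces to T_s = T_e·[2/(2−ε)]^¼ = 160.3 K.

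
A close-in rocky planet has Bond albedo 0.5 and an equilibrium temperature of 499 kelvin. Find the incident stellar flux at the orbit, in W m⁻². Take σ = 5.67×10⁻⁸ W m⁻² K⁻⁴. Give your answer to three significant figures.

From S(1−α)/4 = σT⁴: S = 4σT⁴/(1−α).
The emitted flux is σT⁴ = 3515 W m⁻².
So S = 4×3515/(1−0.5) = 28120 W m⁻².

28100 W m⁻²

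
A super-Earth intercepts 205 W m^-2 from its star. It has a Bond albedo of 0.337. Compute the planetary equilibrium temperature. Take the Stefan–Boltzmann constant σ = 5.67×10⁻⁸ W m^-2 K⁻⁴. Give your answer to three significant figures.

Absorbed flux (global mean): S(1−α)/4 = 205.0·0.663/4 = 33.98 W m^-2.
Set σT⁴ = 33.98 → T = (33.98/σ)^(1/4) = 156.5 K.

156 K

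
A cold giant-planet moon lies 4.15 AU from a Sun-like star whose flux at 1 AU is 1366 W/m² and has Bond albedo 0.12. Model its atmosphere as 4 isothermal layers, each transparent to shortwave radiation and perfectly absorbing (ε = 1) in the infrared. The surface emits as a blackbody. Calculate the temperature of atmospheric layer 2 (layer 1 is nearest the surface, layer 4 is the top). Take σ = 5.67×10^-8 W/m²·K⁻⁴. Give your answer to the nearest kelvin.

174 K

Irradiance scales as 1/d², so S = 1366 W/m² × (1/4.15)² = 79.31 W/m².
The effective emission temperature is T_e = [S(1−α)/(4σ)]^¼ = 132.4 K.
In the N-layer model, layer k (counted from the surface) has T_k = (N+1−k)^(1/4)·T_e.
T_2 = (3)^(1/4)·132.4 = 174.3 K.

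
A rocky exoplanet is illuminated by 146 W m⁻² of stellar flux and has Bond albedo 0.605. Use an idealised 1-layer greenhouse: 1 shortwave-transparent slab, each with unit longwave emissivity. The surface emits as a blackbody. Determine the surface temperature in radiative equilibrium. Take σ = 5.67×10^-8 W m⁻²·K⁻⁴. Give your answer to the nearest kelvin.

The effective emission temperature is T_e = [S(1−α)/(4σ)]^¼ = 126.3 K.
With N = 1 opaque layers, T_s = (N+1)^(1/4)·T_e = 2^(1/4)·126.3 = 150.2 K.

150 K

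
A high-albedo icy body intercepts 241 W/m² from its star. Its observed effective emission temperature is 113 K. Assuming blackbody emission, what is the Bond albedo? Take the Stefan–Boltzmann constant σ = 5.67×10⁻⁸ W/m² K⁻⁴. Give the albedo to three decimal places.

0.847

Energy balance: S(1−α)/4 = σT⁴, so 1−α = 4σT⁴/S.
σT⁴ = 9.245 W/m², so 4σT⁴ = 36.98 W/m².
Hence α = 1 − 36.98/241.0 = 0.8466.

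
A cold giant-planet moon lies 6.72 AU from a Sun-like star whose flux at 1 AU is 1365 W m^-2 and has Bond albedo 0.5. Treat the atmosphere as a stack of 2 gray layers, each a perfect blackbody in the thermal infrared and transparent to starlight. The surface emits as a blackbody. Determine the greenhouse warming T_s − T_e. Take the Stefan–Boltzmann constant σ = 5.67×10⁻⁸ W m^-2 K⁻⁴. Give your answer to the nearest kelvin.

29 K

By the inverse-square law, S = 1365/6.72² = 30.23 W m^-2.
OLR = S(1−α)/4 = 3.778 W m^-2; the top layer radiates at T_e = 90.35 K.
Surface: T_s = (3)^¼·T_e = 118.9 K.
So the greenhouse effect raises the surface by 118.9 − 90.35 = 28.56 K.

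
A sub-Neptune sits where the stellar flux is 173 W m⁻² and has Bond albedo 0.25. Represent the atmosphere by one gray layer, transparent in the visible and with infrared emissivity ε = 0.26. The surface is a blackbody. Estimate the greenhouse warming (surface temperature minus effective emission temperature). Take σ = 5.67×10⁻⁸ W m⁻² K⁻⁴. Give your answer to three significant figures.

The planet radiates to space at T_e = [S(1−α)/(4σ)]^(1/4) = 154.7 K.
For a single slab of emissivity ε, T_s⁴ = 2T_e⁴/(2−ε); thus T_s = 154.7·(1.149)^(1/4) = 160.1 K.
The atmosphere warms the surface by 5.479 K.

5.48 K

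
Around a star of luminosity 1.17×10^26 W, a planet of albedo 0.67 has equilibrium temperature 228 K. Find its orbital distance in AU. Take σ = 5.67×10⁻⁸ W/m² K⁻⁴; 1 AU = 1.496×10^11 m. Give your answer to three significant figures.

Energy balance gives S = 4σT⁴/(1−α) = 1857 W/m².
S = L/(4πd²) → d = √(L/4πS) = √(1.17×10^26/(4π·1857)) = 7.080×10^10 m = 0.4733 AU.

0.473 AU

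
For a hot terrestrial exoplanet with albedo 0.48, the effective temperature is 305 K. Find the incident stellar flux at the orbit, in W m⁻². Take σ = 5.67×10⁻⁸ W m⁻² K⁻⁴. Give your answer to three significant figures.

Invert the energy balance for S: S = 4σT⁴/(1−α).
The emitted flux is σT⁴ = 490.7 W m⁻².
S = 4·490.7/0.52 = 3774 W m⁻².

3770 W m⁻²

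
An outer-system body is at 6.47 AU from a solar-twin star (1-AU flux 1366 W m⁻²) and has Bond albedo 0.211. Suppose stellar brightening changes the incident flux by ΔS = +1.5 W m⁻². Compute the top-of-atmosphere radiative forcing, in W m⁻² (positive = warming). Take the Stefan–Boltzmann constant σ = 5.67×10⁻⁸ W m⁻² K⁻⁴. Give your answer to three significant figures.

Flux at the orbit: S = 1366/(6.47)² = 32.63 W m⁻².
ΔF = Δ[S(1−α)]/4 = (1−0.211)·+1.5/4 = 0.2959 W m⁻².

0.296 W m⁻²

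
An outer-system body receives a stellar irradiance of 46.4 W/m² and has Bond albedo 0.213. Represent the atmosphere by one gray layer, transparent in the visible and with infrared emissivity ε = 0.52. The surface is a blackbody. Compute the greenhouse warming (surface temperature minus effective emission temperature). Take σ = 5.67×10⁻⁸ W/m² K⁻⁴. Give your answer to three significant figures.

The planet radiates to space at T_e = [S(1−α)/(4σ)]^(1/4) = 112.6 K.
Surface balance with a leaky layer gives σT_s⁴ = σT_e⁴·2/(2−ε), so T_s = T_e·[2/(2−0.52)]^(1/4) = 121.5 K.
The atmosphere warms the surface by 8.807 K.

8.81 K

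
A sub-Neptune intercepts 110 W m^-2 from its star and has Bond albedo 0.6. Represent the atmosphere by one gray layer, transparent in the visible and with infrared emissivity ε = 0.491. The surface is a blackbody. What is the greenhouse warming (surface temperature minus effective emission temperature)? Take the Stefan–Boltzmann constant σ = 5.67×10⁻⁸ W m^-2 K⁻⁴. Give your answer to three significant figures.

The planet radiates to space at T_e = [S(1−α)/(4σ)]^(1/4) = 118.0 K.
Surface balance with a leaky layer gives σT_s⁴ = σT_e⁴·2/(2−ε), so T_s = T_e·[2/(2−0.491)]^(1/4) = 126.6 K.
Greenhouse warming: T_s − T_e = 8.611 K.

8.61 K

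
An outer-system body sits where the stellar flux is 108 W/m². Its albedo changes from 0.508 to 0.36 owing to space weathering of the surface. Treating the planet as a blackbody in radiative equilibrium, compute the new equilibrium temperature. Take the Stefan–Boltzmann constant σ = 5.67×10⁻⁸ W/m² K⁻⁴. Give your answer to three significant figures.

With the new albedo, S(1−α₂)/4 = 17.28 W/m², so T₂ = 132.1 K.

132 K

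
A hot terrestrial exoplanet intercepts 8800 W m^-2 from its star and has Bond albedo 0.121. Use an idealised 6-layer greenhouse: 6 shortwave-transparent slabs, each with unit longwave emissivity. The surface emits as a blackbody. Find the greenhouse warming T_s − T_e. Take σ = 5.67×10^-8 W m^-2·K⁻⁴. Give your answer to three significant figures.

OLR = S(1−α)/4 = 1934 W m^-2; the top layer radiates at T_e = 429.7 K.
T_s = (N+1)^(1/4)·T_e = 699.0 K.
So the greenhouse effect raises the surface by 699.0 − 429.7 = 269.3 K.

269 K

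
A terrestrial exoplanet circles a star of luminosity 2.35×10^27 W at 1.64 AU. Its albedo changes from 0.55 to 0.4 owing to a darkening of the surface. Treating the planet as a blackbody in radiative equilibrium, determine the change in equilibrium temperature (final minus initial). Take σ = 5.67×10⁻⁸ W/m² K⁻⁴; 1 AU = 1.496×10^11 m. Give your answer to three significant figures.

Orbital distance: d = 1.64 AU = 2.453×10^11 m.
Flux at the orbit: S = L/(4πd²) = 2.35×10^27/(4π·(2.45×10^11)²) = 3107 W/m².
Initial: T₁ = [S(1−0.55)/(4σ)]^(1/4) = 280.2 K.
After:  T₂ = [3107·0.6/(4σ)]^(1/4) = 301.1 K.
ΔT = T₂ − T₁ = 20.89 K.

20.9 kelvin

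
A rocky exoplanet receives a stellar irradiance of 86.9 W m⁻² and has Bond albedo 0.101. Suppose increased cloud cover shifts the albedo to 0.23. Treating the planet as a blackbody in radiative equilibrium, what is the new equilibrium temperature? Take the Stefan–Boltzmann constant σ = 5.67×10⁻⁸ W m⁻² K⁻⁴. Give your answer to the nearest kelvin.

131 K

T₂ = [S(1−α₂)/(4σ)]^(1/4) = [86.90·0.77/(4σ)]^(1/4) = 131.1 K.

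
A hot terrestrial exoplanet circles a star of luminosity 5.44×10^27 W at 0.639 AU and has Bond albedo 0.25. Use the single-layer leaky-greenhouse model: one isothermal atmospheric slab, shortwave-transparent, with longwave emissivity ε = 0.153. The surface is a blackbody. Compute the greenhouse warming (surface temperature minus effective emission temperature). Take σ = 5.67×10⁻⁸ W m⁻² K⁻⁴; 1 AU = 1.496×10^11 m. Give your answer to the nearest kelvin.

Orbital distance: d = 0.639 AU = 9.559×10^10 m.
Flux at the orbit: S = L/(4πd²) = 5.44×10^27/(4π·(9.56×10^10)²) = 47370 W m⁻².
Effective emission temperature (TOA balance): σT_e⁴ = S(1−α)/4 = 8882 W m⁻² → T_e = 629.1 K.
For a single slab of emissivity ε, T_s⁴ = 2T_e⁴/(2−ε); thus T_s = 629.1·(1.083)^(1/4) = 641.8 K.
T_s − T_e = 641.8 − 629.1 = 12.64 K.

13 K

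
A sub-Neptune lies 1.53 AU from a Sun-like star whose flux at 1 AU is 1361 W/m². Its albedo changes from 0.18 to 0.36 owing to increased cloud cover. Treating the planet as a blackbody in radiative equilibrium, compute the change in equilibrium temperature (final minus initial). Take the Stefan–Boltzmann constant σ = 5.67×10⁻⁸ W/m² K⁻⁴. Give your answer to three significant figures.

By the inverse-square law, S = 1361/1.53² = 581.4 W/m².
With α = 0.18, T₁ = 214.1 K.
After:  T₂ = [581.4·0.64/(4σ)]^(1/4) = 201.3 K.
Change: 201.3 − 214.1 = -12.86 K.

-12.9 K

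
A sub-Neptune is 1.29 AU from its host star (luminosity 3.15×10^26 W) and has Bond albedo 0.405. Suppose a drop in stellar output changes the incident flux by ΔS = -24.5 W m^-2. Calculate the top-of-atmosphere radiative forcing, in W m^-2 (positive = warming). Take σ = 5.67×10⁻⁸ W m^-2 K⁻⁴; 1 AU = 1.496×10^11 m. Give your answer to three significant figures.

-3.64 W m^-2

d = 1.29 × 1.496×10^11 m = 1.930×10^11 m.
S = L/(4πd²) = 673.1 W m^-2.
ΔF = Δ[S(1−α)]/4 = (1−0.405)·-24.5/4 = -3.644 W m^-2.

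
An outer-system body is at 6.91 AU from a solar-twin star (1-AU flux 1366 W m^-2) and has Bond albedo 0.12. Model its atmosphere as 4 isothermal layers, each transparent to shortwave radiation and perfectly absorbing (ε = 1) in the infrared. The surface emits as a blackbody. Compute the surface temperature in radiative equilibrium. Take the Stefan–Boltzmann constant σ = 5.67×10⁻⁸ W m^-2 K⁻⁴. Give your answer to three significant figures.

Irradiance scales as 1/d², so S = 1366 W m^-2 × (1/6.91)² = 28.61 W m^-2.
Top-of-atmosphere balance: σT_e⁴ = S(1−α)/4 = 6.294 W m^-2 → T_e = 102.6 K.
Layer-by-layer balance gives σT_s⁴ = (N+1)σT_e⁴, so T_s = 5^¼·102.6 = 153.5 K.

153 kelvin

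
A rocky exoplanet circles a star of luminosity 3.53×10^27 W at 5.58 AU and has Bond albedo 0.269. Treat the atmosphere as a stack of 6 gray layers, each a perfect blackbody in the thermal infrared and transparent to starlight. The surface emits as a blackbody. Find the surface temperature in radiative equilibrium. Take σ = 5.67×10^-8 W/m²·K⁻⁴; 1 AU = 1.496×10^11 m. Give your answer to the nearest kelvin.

309 K

d = 5.58 × 1.496×10^11 m = 8.348×10^11 m.
S = L/(4πd²) = 403.1 W/m².
OLR = S(1−α)/4 = 73.67 W/m²; the top layer radiates at T_e = 189.9 K.
For an N-layer opaque stack, T_s⁴ = (N+1)T_e⁴, hence T_s = (7)^(1/4)×189.9 K = 308.8 K.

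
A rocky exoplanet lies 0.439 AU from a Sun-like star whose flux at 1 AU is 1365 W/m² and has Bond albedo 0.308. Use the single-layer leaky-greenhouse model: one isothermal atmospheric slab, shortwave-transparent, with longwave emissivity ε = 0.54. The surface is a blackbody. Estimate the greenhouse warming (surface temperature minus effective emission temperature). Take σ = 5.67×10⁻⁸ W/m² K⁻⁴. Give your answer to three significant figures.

31.4 K

Irradiance scales as 1/d², so S = 1365 W/m² × (1/0.439)² = 7083 W/m².
At the top of the atmosphere, σT_e⁴ = S(1−α)/4 = 1225 W/m², giving T_e = 383.4 K.
The surface balance (absorbed SW + ε·downward IR = σT_s⁴) with T_a⁴ = T_s⁴/2 reduces to T_s = T_e·[2/(2−ε)]^¼ = 414.8 K.
T_s − T_e = 414.8 − 383.4 = 31.38 K.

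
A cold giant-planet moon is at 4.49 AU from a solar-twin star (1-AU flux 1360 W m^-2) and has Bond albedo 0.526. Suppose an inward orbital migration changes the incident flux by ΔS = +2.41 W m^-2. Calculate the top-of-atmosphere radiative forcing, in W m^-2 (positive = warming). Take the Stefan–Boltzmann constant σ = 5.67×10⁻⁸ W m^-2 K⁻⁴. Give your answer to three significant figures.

Flux at the orbit: S = 1360/(4.49)² = 67.46 W m^-2.
Only a fraction (1−α) is absorbed and it's spread over 4πR², so ΔF = (1−α)ΔS/4 = 0.2856 W m^-2.

0.286 W m^-2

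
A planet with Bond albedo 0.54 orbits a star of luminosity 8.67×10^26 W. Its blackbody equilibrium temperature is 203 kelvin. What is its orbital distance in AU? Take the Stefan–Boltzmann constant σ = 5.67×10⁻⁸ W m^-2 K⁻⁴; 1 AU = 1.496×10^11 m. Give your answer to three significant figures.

Energy balance gives S = 4σT⁴/(1−α) = 837.3 W m^-2.
Then d = [L/(4πS)]^(1/2) = 2.871×10^11 m, i.e. 1.919 AU.

1.92 AU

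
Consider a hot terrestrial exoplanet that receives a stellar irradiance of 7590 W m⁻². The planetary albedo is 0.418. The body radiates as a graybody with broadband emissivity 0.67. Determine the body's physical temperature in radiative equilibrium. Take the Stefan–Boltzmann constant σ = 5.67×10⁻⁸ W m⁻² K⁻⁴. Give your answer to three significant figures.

Averaging over the sphere, the absorbed flux is S(1−α)/4 = 1104 W m⁻².
Equating to εσT⁴ with ε = 0.67: T = (1104/0.67σ)^(1/4) = 412.9 K.

413 K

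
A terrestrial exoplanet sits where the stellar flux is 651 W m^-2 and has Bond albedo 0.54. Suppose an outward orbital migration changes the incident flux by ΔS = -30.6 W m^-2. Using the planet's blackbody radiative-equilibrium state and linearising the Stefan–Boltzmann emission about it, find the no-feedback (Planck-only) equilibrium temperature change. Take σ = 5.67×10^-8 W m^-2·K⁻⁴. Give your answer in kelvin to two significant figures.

-2.2 kelvin

Reference equilibrium: T_e = [S(1−α)/(4σ)]^(1/4) = 190.6 K.
TOA radiative forcing: ΔF = (1−α)ΔS/4 = 0.46·(-30.6)/4 = -3.519 W m^-2.
Linearising σT⁴ gives d(σT⁴)/dT = 4σT_e³ = 1.571 W m^-2 per K.
ΔT₀ = ΔF/λ_P = -3.519/1.571 = -2.24 K.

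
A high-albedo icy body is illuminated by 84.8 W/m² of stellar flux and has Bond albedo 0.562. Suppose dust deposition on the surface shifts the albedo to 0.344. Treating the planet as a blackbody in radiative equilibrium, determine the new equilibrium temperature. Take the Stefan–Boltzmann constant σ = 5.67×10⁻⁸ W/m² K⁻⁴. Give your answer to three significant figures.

125 kelvin

With the new albedo, S(1−α₂)/4 = 13.91 W/m², so T₂ = 125.1 K.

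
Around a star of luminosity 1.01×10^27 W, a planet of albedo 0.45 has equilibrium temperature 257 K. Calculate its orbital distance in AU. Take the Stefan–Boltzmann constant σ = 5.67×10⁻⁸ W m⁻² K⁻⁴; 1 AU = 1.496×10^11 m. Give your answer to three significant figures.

Energy balance gives S = 4σT⁴/(1−α) = 1799 W m⁻².
S = L/(4πd²) → d = √(L/4πS) = √(1.01×10^27/(4π·1799)) = 2.114×10^11 m = 1.413 AU.

1.41 AU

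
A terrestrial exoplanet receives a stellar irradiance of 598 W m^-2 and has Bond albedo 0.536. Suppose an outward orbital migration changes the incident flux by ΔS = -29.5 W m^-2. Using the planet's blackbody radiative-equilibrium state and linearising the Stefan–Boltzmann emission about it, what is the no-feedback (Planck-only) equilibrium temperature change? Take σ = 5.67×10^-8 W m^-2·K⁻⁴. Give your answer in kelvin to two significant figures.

Unperturbed T_e = [598.0·(1−0.536)/(4σ)]^¼ = 187.0 K.
TOA radiative forcing: ΔF = (1−α)ΔS/4 = 0.464·(-29.5)/4 = -3.422 W m^-2.
Planck response: λ_P = 4σT_e³ = 4·5.67×10⁻⁸·(187.0)³ = 1.484 W m^-2/K.
ΔT₀ = ΔF/λ_P = -3.422/1.484 = -2.31 K.

-2.3 K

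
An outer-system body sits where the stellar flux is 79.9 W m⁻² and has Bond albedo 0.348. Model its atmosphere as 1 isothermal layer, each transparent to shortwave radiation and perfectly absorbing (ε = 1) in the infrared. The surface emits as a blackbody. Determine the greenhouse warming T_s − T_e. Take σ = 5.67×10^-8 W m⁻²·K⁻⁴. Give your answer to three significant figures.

23.3 K

OLR = S(1−α)/4 = 13.02 W m⁻²; the top layer radiates at T_e = 123.1 K.
Surface: T_s = (2)^¼·T_e = 146.4 K.
So the greenhouse effect raises the surface by 146.4 − 123.1 = 23.29 K.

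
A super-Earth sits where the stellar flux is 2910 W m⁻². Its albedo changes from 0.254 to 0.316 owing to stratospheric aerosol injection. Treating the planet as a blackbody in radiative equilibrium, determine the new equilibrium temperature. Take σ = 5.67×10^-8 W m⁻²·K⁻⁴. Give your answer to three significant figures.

306 K

New equilibrium: T₂ = [(1−0.316)·2910/(4σ)]^(1/4) = 306.1 K.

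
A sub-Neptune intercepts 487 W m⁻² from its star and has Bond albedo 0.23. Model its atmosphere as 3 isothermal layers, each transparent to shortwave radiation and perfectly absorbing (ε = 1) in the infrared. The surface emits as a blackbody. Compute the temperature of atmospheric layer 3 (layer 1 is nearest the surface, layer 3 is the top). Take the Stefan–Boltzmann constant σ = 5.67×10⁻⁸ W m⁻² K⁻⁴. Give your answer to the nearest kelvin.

The effective emission temperature is T_e = [S(1−α)/(4σ)]^¼ = 201.6 K.
The net upward flux σT_e⁴ is constant between every pair of levels, so T_k⁴ = (N+1−k)T_e⁴.
With k = 3: T_3 = (3+1−3)^¼·201.6 K = 201.6 K.

202 kelvin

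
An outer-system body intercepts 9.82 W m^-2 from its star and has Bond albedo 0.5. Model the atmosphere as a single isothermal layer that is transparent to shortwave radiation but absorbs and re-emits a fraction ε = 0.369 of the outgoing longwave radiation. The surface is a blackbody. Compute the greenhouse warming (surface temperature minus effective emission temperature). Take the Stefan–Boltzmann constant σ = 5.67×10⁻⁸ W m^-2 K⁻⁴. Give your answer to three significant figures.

The planet radiates to space at T_e = [S(1−α)/(4σ)]^(1/4) = 68.21 K.
The surface balance (absorbed SW + ε·downward IR = σT_s⁴) with T_a⁴ = T_s⁴/2 reduces to T_s = T_e·[2/(2−ε)]^¼ = 71.78 K.
T_s − T_e = 71.78 − 68.21 = 3.568 K.

3.57 K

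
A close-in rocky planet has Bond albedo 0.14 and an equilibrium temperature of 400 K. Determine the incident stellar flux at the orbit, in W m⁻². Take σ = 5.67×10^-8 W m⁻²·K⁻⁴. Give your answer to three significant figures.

6750 W m⁻²

From S(1−α)/4 = σT⁴: S = 4σT⁴/(1−α).
σT⁴ = 5.67×10⁻⁸·(400)⁴ = 1452 W m⁻².
S = 4·1452/0.86 = 6751 W m⁻².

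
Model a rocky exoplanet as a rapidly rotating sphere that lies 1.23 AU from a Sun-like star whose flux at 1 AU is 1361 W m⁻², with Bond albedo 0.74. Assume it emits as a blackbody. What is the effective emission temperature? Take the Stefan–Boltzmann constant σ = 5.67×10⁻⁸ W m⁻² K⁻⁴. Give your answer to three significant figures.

179 kelvin

Flux at the orbit: S = 1361/(1.23)² = 899.6 W m⁻².
Absorbed flux (global mean): S(1−α)/4 = 899.6·0.26/4 = 58.47 W m⁻².
Set σT⁴ = 58.47 → T = (58.47/σ)^(1/4) = 179.2 K.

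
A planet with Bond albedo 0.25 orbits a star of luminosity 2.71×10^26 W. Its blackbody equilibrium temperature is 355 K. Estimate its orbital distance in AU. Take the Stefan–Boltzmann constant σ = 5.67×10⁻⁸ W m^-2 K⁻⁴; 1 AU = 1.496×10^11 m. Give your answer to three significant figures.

Energy balance gives S = 4σT⁴/(1−α) = 4803 W m^-2.
From L = 4πd²S, d = √(2.71×10^26/(4π·4803)) = 6.701×10^10 m = 0.4479 AU.

0.448 AU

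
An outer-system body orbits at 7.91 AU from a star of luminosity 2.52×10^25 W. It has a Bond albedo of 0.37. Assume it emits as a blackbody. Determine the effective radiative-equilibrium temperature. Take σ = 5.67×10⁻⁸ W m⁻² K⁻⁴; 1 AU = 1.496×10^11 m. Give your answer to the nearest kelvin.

45 K

d = 7.91 × 1.496×10^11 m = 1.183×10^12 m.
S = L/(4πd²) = 1.432 W m⁻².
The planet absorbs (1−α)S over its disc πR² and re-emits over 4πR², so the mean absorbed flux is (1−0.37)·1.432/4 = 0.2256 W m⁻².
Balancing against σT⁴: T = (0.2256/5.67×10⁻⁸)^(1/4) = 44.66 K.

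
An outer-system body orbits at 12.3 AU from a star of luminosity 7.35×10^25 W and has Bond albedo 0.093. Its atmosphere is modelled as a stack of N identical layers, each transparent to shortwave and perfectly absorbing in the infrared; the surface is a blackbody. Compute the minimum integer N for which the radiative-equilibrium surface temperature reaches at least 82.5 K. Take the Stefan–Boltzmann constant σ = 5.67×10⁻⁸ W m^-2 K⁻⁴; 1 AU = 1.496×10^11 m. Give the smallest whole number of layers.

d = 12.3 × 1.496×10^11 m = 1.840×10^12 m.
Spreading L over a sphere of radius d: S = 7.35×10^25/(4π·1.84×10^12²) = 1.727 W m^-2.
The effective emission temperature is T_e = [S(1−α)/(4σ)]^¼ = 51.27 K.
Need (N+1)T_e⁴ ≥ T_s⁴, i.e. N+1 ≥ (82.5/51.27)⁴ = 6.706.
The minimum whole number is N = 6.

6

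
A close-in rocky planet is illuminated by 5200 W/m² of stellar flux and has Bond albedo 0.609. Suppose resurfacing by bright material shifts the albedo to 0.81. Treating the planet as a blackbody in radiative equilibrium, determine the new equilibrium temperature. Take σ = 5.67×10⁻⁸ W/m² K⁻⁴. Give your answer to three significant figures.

With the new albedo, S(1−α₂)/4 = 247.0 W/m², so T₂ = 256.9 K.

257 K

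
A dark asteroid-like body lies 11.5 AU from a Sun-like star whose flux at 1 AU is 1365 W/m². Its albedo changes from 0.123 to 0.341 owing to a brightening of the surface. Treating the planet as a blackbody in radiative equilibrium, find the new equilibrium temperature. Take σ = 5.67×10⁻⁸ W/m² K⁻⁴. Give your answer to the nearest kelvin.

Irradiance scales as 1/d², so S = 1365 W/m² × (1/11.5)² = 10.32 W/m².
T₂ = [S(1−α₂)/(4σ)]^(1/4) = [10.32·0.659/(4σ)]^(1/4) = 74.00 K.

74 kelvin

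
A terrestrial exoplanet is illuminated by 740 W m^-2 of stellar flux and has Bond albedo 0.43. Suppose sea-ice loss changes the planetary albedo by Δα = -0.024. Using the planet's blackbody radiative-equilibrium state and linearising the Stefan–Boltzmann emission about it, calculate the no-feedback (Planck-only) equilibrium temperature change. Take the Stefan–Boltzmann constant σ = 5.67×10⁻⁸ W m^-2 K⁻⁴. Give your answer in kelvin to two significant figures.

2.2 K

The baseline emission temperature is T_e = 207.7 K.
The change in absorbed flux is Δ[S(1−α)/4] = −SΔα/4 = 4.440 W m^-2.
Linearising σT⁴ gives d(σT⁴)/dT = 4σT_e³ = 2.031 W m^-2 per K.
Hence the no-feedback warming is ΔF/(4σT_e³) = 2.19 K.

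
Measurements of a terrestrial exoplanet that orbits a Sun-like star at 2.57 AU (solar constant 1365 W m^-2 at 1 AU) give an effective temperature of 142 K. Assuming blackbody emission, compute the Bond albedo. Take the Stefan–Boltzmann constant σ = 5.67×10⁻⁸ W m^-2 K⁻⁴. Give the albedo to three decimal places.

0.554

Flux at the orbit: S = 1365/(2.57)² = 206.7 W m^-2.
Rearranging the radiative balance, α = 1 − 4σT⁴/S.
σT⁴ = 23.05 W m^-2, so 4σT⁴ = 92.21 W m^-2.
Hence α = 1 − 92.21/206.7 = 0.5538.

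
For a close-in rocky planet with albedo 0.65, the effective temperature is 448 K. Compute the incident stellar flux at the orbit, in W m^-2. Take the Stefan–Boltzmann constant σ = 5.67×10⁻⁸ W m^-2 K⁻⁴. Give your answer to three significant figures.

From S(1−α)/4 = σT⁴: S = 4σT⁴/(1−α).
σT⁴ = 5.67×10⁻⁸·(448)⁴ = 2284 W m^-2.
So S = 4×2284/(1−0.65) = 26100 W m^-2.

26100 W m^-2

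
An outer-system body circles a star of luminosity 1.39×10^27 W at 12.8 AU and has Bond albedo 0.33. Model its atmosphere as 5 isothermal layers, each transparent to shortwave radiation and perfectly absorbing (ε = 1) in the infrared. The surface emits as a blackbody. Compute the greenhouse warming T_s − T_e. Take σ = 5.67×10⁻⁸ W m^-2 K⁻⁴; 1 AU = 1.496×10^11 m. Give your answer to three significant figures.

54.9 K

Orbital distance: d = 12.8 AU = 1.915×10^12 m.
Flux at the orbit: S = L/(4πd²) = 1.39×10^27/(4π·(1.91×10^12)²) = 30.17 W m^-2.
OLR = S(1−α)/4 = 5.053 W m^-2; the top layer radiates at T_e = 97.16 K.
Surface: T_s = (6)^¼·T_e = 152.1 K.
Warming: T_s − T_e = 54.90 K.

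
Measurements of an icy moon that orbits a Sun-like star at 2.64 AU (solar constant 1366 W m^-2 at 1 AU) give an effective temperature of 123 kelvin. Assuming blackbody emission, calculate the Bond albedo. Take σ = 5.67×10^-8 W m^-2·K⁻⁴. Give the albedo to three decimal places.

Flux at the orbit: S = 1366/(2.64)² = 196.0 W m^-2.
Rearranging the radiative balance, α = 1 − 4σT⁴/S.
4σT⁴ = 4·5.67×10⁻⁸·(123)⁴ = 51.91 W m^-2.
1−α = 51.91/196.0 = 0.2649, so α = 0.7351.

0.735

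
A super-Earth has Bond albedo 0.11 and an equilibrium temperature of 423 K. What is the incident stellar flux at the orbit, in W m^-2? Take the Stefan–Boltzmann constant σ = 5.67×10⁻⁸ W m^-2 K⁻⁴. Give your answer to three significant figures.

8160 W m^-2

Invert the energy balance for S: S = 4σT⁴/(1−α).
σT⁴ = 5.67×10⁻⁸·(423)⁴ = 1815 W m^-2.
So S = 4×1815/(1−0.11) = 8159 W m^-2.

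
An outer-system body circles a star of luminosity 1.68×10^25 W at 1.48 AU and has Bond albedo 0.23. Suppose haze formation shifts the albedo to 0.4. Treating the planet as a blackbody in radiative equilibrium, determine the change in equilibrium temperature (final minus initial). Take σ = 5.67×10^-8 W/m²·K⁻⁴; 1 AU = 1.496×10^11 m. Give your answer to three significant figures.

d = 1.48 × 1.496×10^11 m = 2.214×10^11 m.
Spreading L over a sphere of radius d: S = 1.68×10^25/(4π·2.21×10^11²) = 27.27 W/m².
Initial: T₁ = [S(1−0.23)/(4σ)]^(1/4) = 98.09 K.
With α = 0.4, T₂ = 92.16 K.
Change: 92.16 − 98.09 = -5.931 K.

-5.93 kelvin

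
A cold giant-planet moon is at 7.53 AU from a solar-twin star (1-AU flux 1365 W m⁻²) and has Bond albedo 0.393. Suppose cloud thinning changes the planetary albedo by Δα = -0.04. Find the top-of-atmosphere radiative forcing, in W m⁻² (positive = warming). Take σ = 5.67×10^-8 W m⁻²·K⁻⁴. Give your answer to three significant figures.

By the inverse-square law, S = 1365/7.53² = 24.07 W m⁻².
TOA radiative forcing: ΔF = −S·Δα/4 = −24.07·(-0.04)/4 = 0.2407 W m⁻².

0.241 W m⁻²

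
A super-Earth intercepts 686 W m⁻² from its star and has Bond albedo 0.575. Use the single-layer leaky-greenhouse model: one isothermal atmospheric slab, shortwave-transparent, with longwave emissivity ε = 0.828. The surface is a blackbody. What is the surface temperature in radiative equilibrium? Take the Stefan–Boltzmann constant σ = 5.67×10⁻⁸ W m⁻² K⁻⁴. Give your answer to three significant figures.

216 kelvin

The planet radiates to space at T_e = [S(1−α)/(4σ)]^(1/4) = 189.4 K.
Surface balance with a leaky layer gives σT_s⁴ = σT_e⁴·2/(2−ε), so T_s = T_e·[2/(2−0.828)]^(1/4) = 216.4 K.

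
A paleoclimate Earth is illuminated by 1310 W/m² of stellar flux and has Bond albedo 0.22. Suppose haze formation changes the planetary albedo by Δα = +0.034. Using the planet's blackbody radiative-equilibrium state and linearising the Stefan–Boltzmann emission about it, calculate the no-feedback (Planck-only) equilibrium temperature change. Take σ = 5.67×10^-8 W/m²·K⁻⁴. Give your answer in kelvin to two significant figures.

-2.8 K

Unperturbed T_e = [1310·(1−0.22)/(4σ)]^¼ = 259.1 K.
The change in absorbed flux is Δ[S(1−α)/4] = −SΔα/4 = -11.14 W/m².
The Planck feedback parameter is 4σT_e³ = 3.944 W/m²/K.
Hence the no-feedback warming is ΔF/(4σT_e³) = -2.82 K.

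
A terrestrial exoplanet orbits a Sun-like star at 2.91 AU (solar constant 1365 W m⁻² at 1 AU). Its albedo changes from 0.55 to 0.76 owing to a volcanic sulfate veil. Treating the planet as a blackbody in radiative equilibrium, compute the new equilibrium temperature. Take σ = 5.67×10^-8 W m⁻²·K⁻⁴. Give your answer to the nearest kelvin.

Irradiance scales as 1/d², so S = 1365 W m⁻² × (1/2.91)² = 161.2 W m⁻².
New equilibrium: T₂ = [(1−0.76)·161.2/(4σ)]^(1/4) = 114.3 K.

114 kelvin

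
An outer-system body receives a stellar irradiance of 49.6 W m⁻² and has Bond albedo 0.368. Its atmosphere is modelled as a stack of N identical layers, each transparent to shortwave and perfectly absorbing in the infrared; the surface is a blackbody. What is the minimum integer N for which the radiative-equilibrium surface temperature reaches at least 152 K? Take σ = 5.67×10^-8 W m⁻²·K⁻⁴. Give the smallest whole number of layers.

3

The effective emission temperature is T_e = [S(1−α)/(4σ)]^¼ = 108.4 K.
Need (N+1)T_e⁴ ≥ T_s⁴, i.e. N+1 ≥ (152/108.4)⁴ = 3.862.
The minimum whole number is N = 3.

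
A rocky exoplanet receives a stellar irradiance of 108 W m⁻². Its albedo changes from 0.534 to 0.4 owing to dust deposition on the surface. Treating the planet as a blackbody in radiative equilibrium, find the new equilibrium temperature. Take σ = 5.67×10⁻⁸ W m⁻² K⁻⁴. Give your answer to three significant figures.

T₂ = [S(1−α₂)/(4σ)]^(1/4) = [108.0·0.6/(4σ)]^(1/4) = 130.0 K.

130 kelvin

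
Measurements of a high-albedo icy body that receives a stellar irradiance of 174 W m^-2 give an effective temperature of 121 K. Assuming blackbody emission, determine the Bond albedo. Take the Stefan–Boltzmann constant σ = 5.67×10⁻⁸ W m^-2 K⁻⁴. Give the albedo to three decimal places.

Rearranging the radiative balance, α = 1 − 4σT⁴/S.
σT⁴ = 12.15 W m^-2, so 4σT⁴ = 48.62 W m^-2.
1−α = 48.62/174.0 = 0.2794, so α = 0.7206.

0.721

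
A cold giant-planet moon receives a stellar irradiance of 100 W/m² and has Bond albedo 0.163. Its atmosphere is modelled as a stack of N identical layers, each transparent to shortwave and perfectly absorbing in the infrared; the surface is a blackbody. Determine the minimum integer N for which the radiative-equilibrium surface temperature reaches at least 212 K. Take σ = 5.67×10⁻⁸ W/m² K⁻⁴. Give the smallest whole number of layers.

5

The effective emission temperature is T_e = [S(1−α)/(4σ)]^¼ = 138.6 K.
Need (N+1)T_e⁴ ≥ T_s⁴, i.e. N+1 ≥ (212/138.6)⁴ = 5.473.
The minimum whole number is N = 5.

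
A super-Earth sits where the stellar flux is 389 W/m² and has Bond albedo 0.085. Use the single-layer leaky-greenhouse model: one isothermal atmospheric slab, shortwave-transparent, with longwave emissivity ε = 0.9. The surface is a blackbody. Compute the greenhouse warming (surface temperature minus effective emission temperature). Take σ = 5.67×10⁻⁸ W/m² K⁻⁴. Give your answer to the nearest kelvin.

The planet radiates to space at T_e = [S(1−α)/(4σ)]^(1/4) = 199.0 K.
The surface balance (absorbed SW + ε·downward IR = σT_s⁴) with T_a⁴ = T_s⁴/2 reduces to T_s = T_e·[2/(2−ε)]^¼ = 231.1 K.
T_s − T_e = 231.1 − 199.0 = 32.09 K.

32 K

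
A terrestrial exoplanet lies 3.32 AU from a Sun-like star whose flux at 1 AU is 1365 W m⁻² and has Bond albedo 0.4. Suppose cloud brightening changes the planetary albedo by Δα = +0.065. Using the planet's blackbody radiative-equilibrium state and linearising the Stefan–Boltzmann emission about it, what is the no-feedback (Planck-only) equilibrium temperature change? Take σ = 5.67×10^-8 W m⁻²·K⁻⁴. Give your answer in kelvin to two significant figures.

-3.6 kelvin

By the inverse-square law, S = 1365/3.32² = 123.8 W m⁻².
Reference equilibrium: T_e = [S(1−α)/(4σ)]^(1/4) = 134.5 K.
TOA radiative forcing: ΔF = −S·Δα/4 = −123.8·(+0.065)/4 = -2.012 W m⁻².
Linearising σT⁴ gives d(σT⁴)/dT = 4σT_e³ = 0.5523 W m⁻² per K.
Hence the no-feedback warming is ΔF/(4σT_e³) = -3.64 K.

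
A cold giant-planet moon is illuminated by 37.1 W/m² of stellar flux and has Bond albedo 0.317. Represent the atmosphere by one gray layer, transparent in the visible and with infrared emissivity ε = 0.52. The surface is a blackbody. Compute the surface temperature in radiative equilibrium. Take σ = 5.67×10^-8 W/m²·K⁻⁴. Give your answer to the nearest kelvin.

Effective emission temperature (TOA balance): σT_e⁴ = S(1−α)/4 = 6.335 W/m² → T_e = 102.8 K.
For a single slab of emissivity ε, T_s⁴ = 2T_e⁴/(2−ε); thus T_s = 102.8·(1.351)^(1/4) = 110.8 K.

111 kelvin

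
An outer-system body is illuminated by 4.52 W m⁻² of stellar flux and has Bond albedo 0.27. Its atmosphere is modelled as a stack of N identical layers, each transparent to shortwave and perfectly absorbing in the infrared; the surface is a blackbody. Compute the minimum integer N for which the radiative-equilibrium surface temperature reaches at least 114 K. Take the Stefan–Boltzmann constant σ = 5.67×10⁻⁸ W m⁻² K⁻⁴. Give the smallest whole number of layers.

The effective emission temperature is T_e = [S(1−α)/(4σ)]^¼ = 61.76 K.
T_s = (N+1)^(1/4)·T_e ≥ 114 K requires N+1 ≥ (T_s/T_e)⁴ = (114/61.76)⁴ = 11.609.
So N ≥ 10.609; the smallest integer is N = 11.

11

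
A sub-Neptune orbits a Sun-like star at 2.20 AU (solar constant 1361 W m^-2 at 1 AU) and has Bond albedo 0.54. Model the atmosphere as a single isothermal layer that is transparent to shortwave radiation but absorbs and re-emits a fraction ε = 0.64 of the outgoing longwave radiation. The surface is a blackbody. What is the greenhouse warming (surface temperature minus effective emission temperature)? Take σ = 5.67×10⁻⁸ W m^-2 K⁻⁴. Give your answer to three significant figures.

15.6 K

By the inverse-square law, S = 1361/2.20² = 281.2 W m^-2.
At the top of the atmosphere, σT_e⁴ = S(1−α)/4 = 32.34 W m^-2, giving T_e = 154.5 K.
The surface balance (absorbed SW + ε·downward IR = σT_s⁴) with T_a⁴ = T_s⁴/2 reduces to T_s = T_e·[2/(2−ε)]^¼ = 170.2 K.
T_s − T_e = 170.2 − 154.5 = 15.64 K.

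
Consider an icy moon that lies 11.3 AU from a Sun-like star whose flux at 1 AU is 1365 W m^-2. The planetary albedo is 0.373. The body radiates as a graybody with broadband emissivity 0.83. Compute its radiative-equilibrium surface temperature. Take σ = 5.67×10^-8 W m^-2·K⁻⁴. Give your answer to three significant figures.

77.2 K

Flux at the orbit: S = 1365/(11.3)² = 10.69 W m^-2.
Averaging over the sphere, the absorbed flux is S(1−α)/4 = 1.676 W m^-2.
Radiative balance εσT⁴ = 1.676 gives T = [1.676/(0.83·σ)]^(1/4) = 77.25 K.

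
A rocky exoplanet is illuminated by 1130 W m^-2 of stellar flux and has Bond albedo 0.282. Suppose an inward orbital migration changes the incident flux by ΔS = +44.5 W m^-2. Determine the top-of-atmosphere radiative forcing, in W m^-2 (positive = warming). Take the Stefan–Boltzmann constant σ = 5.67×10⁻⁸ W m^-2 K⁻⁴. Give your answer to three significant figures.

7.99 W m^-2

Only a fraction (1−α) is absorbed and it's spread over 4πR², so ΔF = (1−α)ΔS/4 = 7.988 W m^-2.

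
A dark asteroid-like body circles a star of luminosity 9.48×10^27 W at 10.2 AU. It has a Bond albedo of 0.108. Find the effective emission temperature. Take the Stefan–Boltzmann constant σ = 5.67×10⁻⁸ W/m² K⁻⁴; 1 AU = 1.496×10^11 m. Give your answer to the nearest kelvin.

189 K

d = 10.2 × 1.496×10^11 m = 1.526×10^12 m.
Flux at the orbit: S = L/(4πd²) = 9.48×10^27/(4π·(1.53×10^12)²) = 324.0 W/m².
The planet absorbs (1−α)S over its disc πR² and re-emits over 4πR², so the mean absorbed flux is (1−0.108)·324.0/4 = 72.25 W/m².
Set σT⁴ = 72.25 → T = (72.25/σ)^(1/4) = 188.9 K.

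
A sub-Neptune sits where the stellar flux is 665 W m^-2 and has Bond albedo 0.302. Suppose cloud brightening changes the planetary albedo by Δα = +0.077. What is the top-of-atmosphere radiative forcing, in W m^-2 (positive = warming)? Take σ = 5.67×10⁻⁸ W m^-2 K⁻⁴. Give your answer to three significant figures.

-12.8 W m^-2

The change in absorbed flux is Δ[S(1−α)/4] = −SΔα/4 = -12.80 W m^-2.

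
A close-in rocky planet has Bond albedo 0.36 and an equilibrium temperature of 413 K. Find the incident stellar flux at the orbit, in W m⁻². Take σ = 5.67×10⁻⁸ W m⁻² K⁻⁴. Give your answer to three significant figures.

Invert the energy balance for S: S = 4σT⁴/(1−α).
σT⁴ = 5.67×10⁻⁸·(413)⁴ = 1650 W m⁻².
So S = 4×1650/(1−0.36) = 10310 W m⁻².

10300 W m⁻²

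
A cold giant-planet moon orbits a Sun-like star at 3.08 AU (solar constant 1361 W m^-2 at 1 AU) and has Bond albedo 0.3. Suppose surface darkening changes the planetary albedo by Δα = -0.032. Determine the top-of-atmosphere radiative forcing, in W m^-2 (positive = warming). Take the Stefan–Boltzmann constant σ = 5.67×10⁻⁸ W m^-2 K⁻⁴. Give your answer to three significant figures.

Irradiance scales as 1/d², so S = 1361 W m^-2 × (1/3.08)² = 143.5 W m^-2.
TOA radiative forcing: ΔF = −S·Δα/4 = −143.5·(-0.032)/4 = 1.148 W m^-2.

1.15 W m^-2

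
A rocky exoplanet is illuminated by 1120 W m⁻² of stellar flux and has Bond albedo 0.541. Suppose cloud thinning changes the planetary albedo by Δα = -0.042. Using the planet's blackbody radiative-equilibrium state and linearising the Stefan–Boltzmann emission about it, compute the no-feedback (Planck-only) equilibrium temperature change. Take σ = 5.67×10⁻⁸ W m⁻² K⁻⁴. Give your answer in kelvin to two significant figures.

5.0 kelvin

The baseline emission temperature is T_e = 218.2 K.
The change in absorbed flux is Δ[S(1−α)/4] = −SΔα/4 = 11.76 W m⁻².
Planck response: λ_P = 4σT_e³ = 4·5.67×10⁻⁸·(218.2)³ = 2.356 W m⁻²/K.
So ΔT₀ = 11.76/2.356 = 4.99 K.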